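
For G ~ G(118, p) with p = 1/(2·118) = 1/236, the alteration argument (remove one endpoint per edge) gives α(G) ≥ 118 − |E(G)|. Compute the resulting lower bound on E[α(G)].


E[|E(G)|] = C(118, 2)·p = 6903 · (1/236) = 117/4.
E[α(G)] ≥ n − E[|E(G)|] = 118 − 117/4 = 355/4.
Numerically: ≈ 88.750.
(This is only a lower bound; the true E[α(G)] may be larger.)

E[α(G)] ≥ 355/4 ≈ 88.750.


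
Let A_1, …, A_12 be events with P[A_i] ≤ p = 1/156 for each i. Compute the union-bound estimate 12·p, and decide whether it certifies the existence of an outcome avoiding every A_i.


Union bound: P[∪_{i=1}^{12} A_i] ≤ Σ_i P[A_i] ≤ 12·p = 12·(1/156) = 1/13.
Numerically: 1/13 ≈ 0.0769.
Is 1/13 < 1? YES.
Since P[∪ A_i] ≤ 1/13 < 1, the complement has P[∩ A_i^c] ≥ 1 − 1/13 = 12/13 > 0, so some outcome avoids every A_i.

12·p = 1/13 ≈ 0.0769; existence CERTIFIED by the union bound.


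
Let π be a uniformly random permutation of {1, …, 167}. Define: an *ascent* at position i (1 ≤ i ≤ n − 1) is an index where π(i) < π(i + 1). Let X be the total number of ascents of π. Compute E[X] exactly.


Write X = Σ X_I over i = 1, …, 166, with X_I the indicator of one ascent.
There are 166 indicators.
For each fixed i, the pair (π(i), π(i+1)) is a uniformly random ordered pair of distinct values from {1, …, 167}; by symmetry P[π(i) < π(i+1)] = 1/2.
By linearity: E[X] = 166 · (1/2) = (167 − 1) · (1/2) = 83 ≈ 83.00000.

E[X] = 83 = 83.00000.


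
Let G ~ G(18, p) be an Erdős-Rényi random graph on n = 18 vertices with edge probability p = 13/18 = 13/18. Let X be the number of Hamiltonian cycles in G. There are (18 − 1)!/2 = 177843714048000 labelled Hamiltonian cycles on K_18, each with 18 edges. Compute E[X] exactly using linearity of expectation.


K_18 has (18 − 1)!/2 = 177843714048000 labelled Hamiltonian cycles.
For each such Hamiltonian cycle H, let X_H = 1 if all 18 edges of H are present in G. Then P[X_H = 1] = p^{18} = (13/18)^{18} = 112455406951957393129/39346408075296537575424.
Summing the indicators: E[X] = Σ_H E[X_H] = 177843714048000 · p^{18} = 177843714048000 · 112455406951957393129/39346408075296537575424 = 1674446952588776589016668875/3294258113514384.
Numerically: E[X] ≈ 5.0829e+11.

E[X] = 177843714048000 · (13/18)^{18} = 1674446952588776589016668875/3294258113514384 ≈ 5.0829e+11.


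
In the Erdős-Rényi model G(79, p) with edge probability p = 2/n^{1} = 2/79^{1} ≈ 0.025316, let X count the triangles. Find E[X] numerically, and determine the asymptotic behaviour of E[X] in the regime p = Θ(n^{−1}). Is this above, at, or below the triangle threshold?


Number of potential triangles: C(79, 3) = 79079.
Each occurs with probability p³ ≈ (0.025316)³ ≈ 1.6225897e-05.
By linearity: E[X] = C(79, 3)·p³ ≈ 79079 · 1.6225897e-05 ≈ 1.28313.
Here α = 1, so p = 2/n is exactly at the triangle threshold p ~ 1/n. Asymptotically E[X] → c³/6 = 2³/6 = 4/3 ≈ 1.33333, a bounded constant. In this regime the triangle count is asymptotically Poisson(c³/6).

E[X] ≈ 1.28313; in regime p = Θ(1/n^{1}) E[X] stays bounded (at the triangle threshold p ~ 1/n).


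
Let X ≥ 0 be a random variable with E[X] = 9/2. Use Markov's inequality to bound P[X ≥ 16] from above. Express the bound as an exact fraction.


μ = E[X] = 9/2, a = 16.
Markov: P[X ≥ 16] ≤ μ/a = (9/2)/16 = 9/32.
Numerically: ≈ 0.281.
(Since a = 16 > μ = 4.500, the bound 9/32 is < 1 and informative.)

P[X ≥ 16] ≤ 9/32 ≈ 0.281.


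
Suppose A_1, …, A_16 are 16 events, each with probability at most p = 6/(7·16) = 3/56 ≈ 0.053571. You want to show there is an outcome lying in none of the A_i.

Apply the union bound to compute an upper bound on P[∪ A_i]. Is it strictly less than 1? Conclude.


Union bound: P[∪_{i=1}^{16} A_i] ≤ Σ_i P[A_i] ≤ 16·p = 16·(3/56) = 6/7.
Numerically: 6/7 ≈ 0.857143.
Is 6/7 < 1? YES.
Since P[∪ A_i] ≤ 6/7 < 1, the complement has P[∩ A_i^c] ≥ 1 − 6/7 = 1/7 > 0, so some outcome avoids every A_i.

16·p = 6/7 ≈ 0.857143; existence CERTIFIED by the union bound.


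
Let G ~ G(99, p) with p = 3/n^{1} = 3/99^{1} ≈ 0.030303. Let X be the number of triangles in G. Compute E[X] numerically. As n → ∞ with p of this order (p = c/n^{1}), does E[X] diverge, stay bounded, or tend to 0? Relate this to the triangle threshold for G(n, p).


Number of potential triangles: C(99, 3) = 156849.
Each occurs with probability p³ ≈ (0.030303)³ ≈ 2.78264741e-05.
By linearity: E[X] = C(99, 3)·p³ ≈ 156849 · 2.78264741e-05 ≈ 4.364555.
Here α = 1, so p = 3/n is exactly at the triangle threshold p ~ 1/n. Asymptotically E[X] → c³/6 = 3³/6 = 9/2 ≈ 4.500000, a bounded constant. In this regime the triangle count is asymptotically Poisson(c³/6).

E[X] ≈ 4.364555; in regime p = Θ(1/n^{1}) E[X] stays bounded (at the triangle threshold p ~ 1/n).


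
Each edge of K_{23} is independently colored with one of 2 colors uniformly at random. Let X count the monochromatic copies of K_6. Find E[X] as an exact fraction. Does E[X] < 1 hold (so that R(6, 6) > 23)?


E[X] = C(23, 6) · 2^{1 − 15} = 100947 · 2^{−14} = 100947/16384.
As a reduced fraction: E[X] = 100947/16384 ≈ 6.1613159.
Is E[X] < 1? NO.
Since E[X] ≥ 1, the first-moment bound is inconclusive at n = 23; it does NOT by itself certify R(6, 6) > 23.

E[X] = 100947/16384 ≈ 6.1613159; E[X] ≥ 1; first-moment method inconclusive here.


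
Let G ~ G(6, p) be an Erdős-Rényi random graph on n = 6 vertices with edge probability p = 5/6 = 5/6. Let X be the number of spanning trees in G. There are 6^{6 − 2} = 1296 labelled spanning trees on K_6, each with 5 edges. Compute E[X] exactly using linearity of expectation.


K_6 has 6^{6 − 2} = 1296 labelled spanning trees.
For each such spanning tree H, let X_H = 1 if all 5 edges of H are present in G. Then P[X_H = 1] = p^{5} = (5/6)^{5} = 3125/7776.
By linearity of expectation: E[X] = Σ_H E[X_H] = 1296 · p^{5} = 1296 · 3125/7776 = 3125/6.
Numerically: E[X] ≈ 520.833.

E[X] = 1296 · (5/6)^{5} = 3125/6 ≈ 520.833.


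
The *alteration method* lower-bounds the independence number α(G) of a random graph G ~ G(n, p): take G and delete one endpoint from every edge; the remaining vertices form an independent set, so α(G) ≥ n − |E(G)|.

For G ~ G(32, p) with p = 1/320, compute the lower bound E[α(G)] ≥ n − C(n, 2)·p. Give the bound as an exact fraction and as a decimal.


E[|E(G)|] = C(32, 2)·p = 496 · (1/320) = 31/20.
E[α(G)] ≥ n − E[|E(G)|] = 32 − 31/20 = 609/20.
Numerically: ≈ 30.450.
(This is only a lower bound; the true E[α(G)] may be larger.)

E[α(G)] ≥ 609/20 ≈ 30.450.


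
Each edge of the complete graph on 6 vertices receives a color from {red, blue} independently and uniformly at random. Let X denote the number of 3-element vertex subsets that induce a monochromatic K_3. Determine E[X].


Let X = Σ_S X_S over the C(6, 3) = 20 subsets S of size 3, where X_S = 1 if the K_3 on S is monochromatic.
For a fixed S, the K_3 on S has C(3, 2) = 3 edges. P[all 3 edges red] = (1/2)^3, and likewise for blue, so P[monochromatic] = 2·(1/2)^3 = 2^{1 − 3} = 1/4.
By linearity: E[X] = C(6, 3) · 2^{1 − 3} = 20 · 1/4 = 5.
Numerically: E[X] ≈ 5.000000.

E[X] = C(6,3)·2^(1−C(3,2)) = 5 ≈ 5.000000.


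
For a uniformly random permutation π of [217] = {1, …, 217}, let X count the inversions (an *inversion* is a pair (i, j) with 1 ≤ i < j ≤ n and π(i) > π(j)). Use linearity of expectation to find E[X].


Write X = Σ X_I over the C(217, 2) = 23436 pairs i < j, with X_I the indicator of one inversion.
There are 23436 indicators.
For each fixed pair i < j, the values π(i) and π(j) are two distinct elements of {1, …, 217} in uniformly random order; by symmetry P[π(i) > π(j)] = 1/2.
By linearity: E[X] = 23436 · (1/2) = C(217, 2) · (1/2) = 23436/2 = 11718 ≈ 11718.0000.

E[X] = 11718 = 11718.0000.


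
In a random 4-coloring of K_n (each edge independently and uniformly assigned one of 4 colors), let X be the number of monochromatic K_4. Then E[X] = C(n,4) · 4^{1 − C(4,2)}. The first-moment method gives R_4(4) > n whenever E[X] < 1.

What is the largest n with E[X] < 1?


We need C(n, 4) · 4^{1 − 6} < 1, i.e. C(n, 4) < 4^{6 − 1} = 1024.
Check values of n near the boundary:
  n = 10: C(10, 4) = 210; 210 < 1024? YES
  n = 11: C(11, 4) = 330; 330 < 1024? YES
  n = 12: C(12, 4) = 495; 495 < 1024? YES
  n = 13: C(13, 4) = 715; 715 < 1024? YES
  n = 14: C(14, 4) = 1001; 1001 < 1024? YES
  n = 15: C(15, 4) = 1365; 1365 < 1024? NO
  n = 16: C(16, 4) = 1820; 1820 < 1024? NO
The largest n with C(n, 4) < 1024 is n = 14 (where E[X] = 1001/1024 ≈ 0.978). Hence R_4(4) > 14, i.e. R_4(4) ≥ 15.

Largest n = 14; hence R_4(4) > 14.


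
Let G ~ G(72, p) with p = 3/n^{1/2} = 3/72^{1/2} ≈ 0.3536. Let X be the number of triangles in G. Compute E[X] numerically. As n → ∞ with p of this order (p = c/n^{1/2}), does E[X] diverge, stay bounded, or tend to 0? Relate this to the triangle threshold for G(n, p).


Number of potential triangles: C(72, 3) = 59640.
Each occurs with probability p³ ≈ (0.3536)³ ≈ 4.419417e-02.
By linearity: E[X] = C(72, 3)·p³ ≈ 59640 · 4.419417e-02 ≈ 2635.7405.
Since α = 1/2 < 1, p = c/n^{1/2} ≫ 1/n is above the triangle threshold p ~ 1/n. Asymptotically E[X] ~ (c³/6)·n^{3(1−α)} = (3³/6)·n^{1.5} → ∞; triangles are abundant w.h.p.

E[X] ≈ 2635.7405; in regime p = Θ(1/n^{1/2}) E[X] diverges (above the triangle threshold p ~ 1/n).


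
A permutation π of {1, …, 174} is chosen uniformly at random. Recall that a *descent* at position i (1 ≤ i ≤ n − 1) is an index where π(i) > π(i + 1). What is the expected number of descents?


Write X = Σ X_I over i = 1, …, 173, with X_I the indicator of one descent.
There are 173 indicators.
For each fixed i, the pair (π(i), π(i+1)) is a uniformly random ordered pair of distinct values from {1, …, 174}; by symmetry P[π(i) > π(i+1)] = 1/2.
By linearity: E[X] = 173 · (1/2) = (174 − 1) · (1/2) = 173/2 ≈ 86.500000.

E[X] = 173/2 = 86.500000.


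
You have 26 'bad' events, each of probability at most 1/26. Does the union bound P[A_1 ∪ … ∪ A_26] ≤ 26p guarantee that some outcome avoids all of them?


Union bound: P[∪_{i=1}^{26} A_i] ≤ Σ_i P[A_i] ≤ 26·p = 26·(1/26) = 1.
Numerically: 1 ≈ 1.0000.
Is 1 < 1? NO.
Since the bound 1 is ≥ 1, the union bound is uninformative here; it does NOT by itself certify existence.

26·p = 1 ≈ 1.0000; existence NOT certified by the union bound.


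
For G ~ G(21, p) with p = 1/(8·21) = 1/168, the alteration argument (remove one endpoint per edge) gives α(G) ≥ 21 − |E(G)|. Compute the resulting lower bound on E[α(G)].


E[|E(G)|] = C(21, 2)·p = 210 · (1/168) = 5/4.
E[α(G)] ≥ n − E[|E(G)|] = 21 − 5/4 = 79/4.
Numerically: ≈ 19.750.
(This is only a lower bound; the true E[α(G)] may be larger.)

E[α(G)] ≥ 79/4 ≈ 19.750.


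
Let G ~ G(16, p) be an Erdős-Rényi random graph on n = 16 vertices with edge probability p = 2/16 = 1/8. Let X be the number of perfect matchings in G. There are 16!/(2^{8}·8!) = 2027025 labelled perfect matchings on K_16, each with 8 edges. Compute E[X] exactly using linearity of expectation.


K_16 has 16!/(2^{8}·8!) = 2027025 labelled perfect matchings.
For each such perfect matching H, let X_H = 1 if all 8 edges of H are present in G. Then P[X_H = 1] = p^{8} = (1/8)^{8} = 1/16777216.
By linearity of expectation: E[X] = Σ_H E[X_H] = 2027025 · p^{8} = 2027025 · 1/16777216 = 2027025/16777216.
Numerically: E[X] ≈ 0.12082.

E[X] = 2027025 · (1/8)^{8} = 2027025/16777216 ≈ 0.12082.


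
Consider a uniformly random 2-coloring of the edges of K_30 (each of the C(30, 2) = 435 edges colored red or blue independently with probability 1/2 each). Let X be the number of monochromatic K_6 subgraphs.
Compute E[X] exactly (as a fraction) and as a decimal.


Let X = Σ_S X_S over the C(30, 6) = 593775 subsets S of size 6, where X_S = 1 if the K_6 on S is monochromatic.
For a fixed S, the K_6 on S has C(6, 2) = 15 edges. P[all 15 edges red] = (1/2)^15, and likewise for blue, so P[monochromatic] = 2·(1/2)^15 = 2^{1 − 15} = 1/16384.
By linearity of expectation: E[X] = C(30, 6) · 2^{1 − 15} = 593775 · 1/16384 = 593775/16384.
Numerically: E[X] ≈ 36.2411.

E[X] = C(30,6)·2^(1−C(6,2)) = 593775/16384 ≈ 36.2411.


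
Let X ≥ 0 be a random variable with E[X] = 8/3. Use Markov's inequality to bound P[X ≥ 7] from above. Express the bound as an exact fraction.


μ = E[X] = 8/3, a = 7.
Markov: P[X ≥ 7] ≤ μ/a = (8/3)/7 = 8/21.
Numerically: ≈ 0.38095.
(Since a = 7 > μ = 2.66667, the bound 8/21 is < 1 and informative.)

P[X ≥ 7] ≤ 8/21 ≈ 0.38095.


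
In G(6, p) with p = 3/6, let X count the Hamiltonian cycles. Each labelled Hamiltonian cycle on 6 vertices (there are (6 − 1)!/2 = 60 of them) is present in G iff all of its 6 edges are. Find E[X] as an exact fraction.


K_6 has (6 − 1)!/2 = 60 labelled Hamiltonian cycles.
For each such Hamiltonian cycle H, let X_H = 1 if all 6 edges of H are present in G. Then P[X_H = 1] = p^{6} = (1/2)^{6} = 1/64.
Summing the indicators: E[X] = Σ_H E[X_H] = 60 · p^{6} = 60 · 1/64 = 15/16.
Numerically: E[X] ≈ 0.9375.

E[X] = 60 · (1/2)^{6} = 15/16 ≈ 0.9375.


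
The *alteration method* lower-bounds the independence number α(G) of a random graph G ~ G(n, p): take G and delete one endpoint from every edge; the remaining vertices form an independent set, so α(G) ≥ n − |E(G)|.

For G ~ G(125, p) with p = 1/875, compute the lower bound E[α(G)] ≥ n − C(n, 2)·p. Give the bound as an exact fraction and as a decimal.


E[|E(G)|] = C(125, 2)·p = 7750 · (1/875) = 62/7.
E[α(G)] ≥ n − E[|E(G)|] = 125 − 62/7 = 813/7.
Numerically: ≈ 116.1429.
(This is only a lower bound; the true E[α(G)] may be larger.)

E[α(G)] ≥ 813/7 ≈ 116.1429.


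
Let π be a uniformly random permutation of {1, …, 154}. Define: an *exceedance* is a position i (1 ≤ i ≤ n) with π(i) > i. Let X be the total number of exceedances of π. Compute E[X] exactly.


Write X = Σ_{i=1}^{154} X_i, where X_i = 1_{π(i) > i}.
For each fixed i, π(i) is uniform over {1, …, 154} (marginal of a uniform permutation), so P[π(i) > i] = (n − i)/n. Summing: Σ_{i=1}^{154} (n − i)/n = (0 + 1 + … + 153)/154 = 154(154 − 1)/(2·154) = (154 − 1)/2.
Hence E[X] = Σ_{i=1}^{154} (154 − i)/154 = 153/2 ≈ 76.5000.

E[X] = 153/2 = 76.5000.


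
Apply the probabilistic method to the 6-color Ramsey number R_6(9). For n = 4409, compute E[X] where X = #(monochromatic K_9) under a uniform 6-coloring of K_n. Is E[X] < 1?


E[X] = C(4409, 9) · 6^{1 − 36} = 1720875732988608787686577131 · 6^{−35} = 1720875732988608787686577131/1719070799748422591028658176.
As a reduced fraction: E[X] = 573625244329536262562192377/573023599916140863676219392 ≈ 1.001.
Is E[X] < 1? NO.
Since E[X] ≥ 1, the first-moment bound is inconclusive at n = 4409; it does NOT by itself certify R_6(9) > 4409.

E[X] = 573625244329536262562192377/573023599916140863676219392 ≈ 1.001; E[X] ≥ 1; first-moment method inconclusive here.


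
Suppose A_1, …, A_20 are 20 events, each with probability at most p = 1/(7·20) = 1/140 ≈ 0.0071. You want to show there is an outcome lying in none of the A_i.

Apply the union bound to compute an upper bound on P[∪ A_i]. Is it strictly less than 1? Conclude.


Union bound: P[∪_{i=1}^{20} A_i] ≤ Σ_i P[A_i] ≤ 20·p = 20·(1/140) = 1/7.
Numerically: 1/7 ≈ 0.1429.
Is 1/7 < 1? YES.
Since P[∪ A_i] ≤ 1/7 < 1, the complement has P[∩ A_i^c] ≥ 1 − 1/7 = 6/7 > 0, so some outcome avoids every A_i.

20·p = 1/7 ≈ 0.1429; existence CERTIFIED by the union bound.


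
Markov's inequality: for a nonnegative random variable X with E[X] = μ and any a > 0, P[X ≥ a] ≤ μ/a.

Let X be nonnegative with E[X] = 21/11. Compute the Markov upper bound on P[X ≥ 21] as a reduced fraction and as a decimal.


μ = E[X] = 21/11, a = 21.
Markov: P[X ≥ 21] ≤ μ/a = (21/11)/21 = 1/11.
Numerically: ≈ 0.090909.
(Since a = 21 > μ = 1.909091, the bound 1/11 is < 1 and informative.)

P[X ≥ 21] ≤ 1/11 ≈ 0.090909.


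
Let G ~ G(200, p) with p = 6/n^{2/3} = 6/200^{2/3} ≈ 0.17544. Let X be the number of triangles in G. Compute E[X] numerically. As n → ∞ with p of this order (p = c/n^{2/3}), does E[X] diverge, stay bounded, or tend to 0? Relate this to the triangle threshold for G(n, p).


Number of potential triangles: C(200, 3) = 1313400.
Each occurs with probability p³ ≈ (0.17544)³ ≈ 5.4000000e-03.
By linearity: E[X] = C(200, 3)·p³ ≈ 1313400 · 5.4000000e-03 ≈ 7092.36000.
Since α = 2/3 < 1, p = c/n^{2/3} ≫ 1/n is above the triangle threshold p ~ 1/n. Asymptotically E[X] ~ (c³/6)·n^{3(1−α)} = (6³/6)·n^{1} → ∞; triangles are abundant w.h.p.

E[X] ≈ 7092.36000; in regime p = Θ(1/n^{2/3}) E[X] diverges (above the triangle threshold p ~ 1/n).


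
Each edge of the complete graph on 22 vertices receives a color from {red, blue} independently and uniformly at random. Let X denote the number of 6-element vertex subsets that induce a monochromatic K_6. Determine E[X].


Let X = Σ_S X_S over the C(22, 6) = 74613 subsets S of size 6, where X_S = 1 if the K_6 on S is monochromatic.
For a fixed S, the K_6 on S has C(6, 2) = 15 edges. P[all 15 edges red] = (1/2)^15, and likewise for blue, so P[monochromatic] = 2·(1/2)^15 = 2^{1 − 15} = 1/16384.
By linearity: E[X] = C(22, 6) · 2^{1 − 15} = 74613 · 1/16384 = 74613/16384.
Numerically: E[X] ≈ 4.554016.

E[X] = C(22,6)·2^(1−C(6,2)) = 74613/16384 ≈ 4.554016.


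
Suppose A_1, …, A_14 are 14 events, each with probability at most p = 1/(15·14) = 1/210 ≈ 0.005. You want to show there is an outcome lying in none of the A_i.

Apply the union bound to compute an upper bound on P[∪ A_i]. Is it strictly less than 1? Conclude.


Union bound: P[∪_{i=1}^{14} A_i] ≤ Σ_i P[A_i] ≤ 14·p = 14·(1/210) = 1/15.
Numerically: 1/15 ≈ 0.067.
Is 1/15 < 1? YES.
Since P[∪ A_i] ≤ 1/15 < 1, the complement has P[∩ A_i^c] ≥ 1 − 1/15 = 14/15 > 0, so some outcome avoids every A_i.

14·p = 1/15 ≈ 0.067; existence CERTIFIED by the union bound.


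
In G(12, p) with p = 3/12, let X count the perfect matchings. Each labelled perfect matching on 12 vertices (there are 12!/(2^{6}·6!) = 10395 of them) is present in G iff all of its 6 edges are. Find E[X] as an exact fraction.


K_12 has 12!/(2^{6}·6!) = 10395 labelled perfect matchings.
For each such perfect matching H, let X_H = 1 if all 6 edges of H are present in G. Then P[X_H = 1] = p^{6} = (1/4)^{6} = 1/4096.
Summing the indicators: E[X] = Σ_H E[X_H] = 10395 · p^{6} = 10395 · 1/4096 = 10395/4096.
Numerically: E[X] ≈ 2.54.

E[X] = 10395 · (1/4)^{6} = 10395/4096 ≈ 2.54.


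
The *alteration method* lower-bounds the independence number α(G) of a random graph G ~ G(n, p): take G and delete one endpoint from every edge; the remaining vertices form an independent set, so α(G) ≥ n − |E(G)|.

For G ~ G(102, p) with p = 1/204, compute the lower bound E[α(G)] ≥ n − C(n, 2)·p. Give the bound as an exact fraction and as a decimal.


E[|E(G)|] = C(102, 2)·p = 5151 · (1/204) = 101/4.
E[α(G)] ≥ n − E[|E(G)|] = 102 − 101/4 = 307/4.
Numerically: ≈ 76.7500.
(This is only a lower bound; the true E[α(G)] may be larger.)

E[α(G)] ≥ 307/4 ≈ 76.7500.


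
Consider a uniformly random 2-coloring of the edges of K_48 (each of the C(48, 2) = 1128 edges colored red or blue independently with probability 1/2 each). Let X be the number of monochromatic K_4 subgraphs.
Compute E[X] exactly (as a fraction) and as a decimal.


Let X = Σ_S X_S over the C(48, 4) = 194580 subsets S of size 4, where X_S = 1 if the K_4 on S is monochromatic.
For a fixed S, the K_4 on S has C(4, 2) = 6 edges. P[all 6 edges red] = (1/2)^6, and likewise for blue, so P[monochromatic] = 2·(1/2)^6 = 2^{1 − 6} = 1/32.
Summing: E[X] = C(48, 4) · 2^{1 − 6} = 194580 · 1/32 = 48645/8.
Numerically: E[X] ≈ 6080.6250.

E[X] = C(48,4)·2^(1−C(4,2)) = 48645/8 ≈ 6080.6250.


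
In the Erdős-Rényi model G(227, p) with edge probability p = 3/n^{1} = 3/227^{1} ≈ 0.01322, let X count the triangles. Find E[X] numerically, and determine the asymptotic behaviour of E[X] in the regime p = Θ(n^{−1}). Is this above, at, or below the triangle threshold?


Number of potential triangles: C(227, 3) = 1923825.
Each occurs with probability p³ ≈ (0.01322)³ ≈ 2.308268e-06.
By linearity: E[X] = C(227, 3)·p³ ≈ 1923825 · 2.308268e-06 ≈ 4.4407.
Here α = 1, so p = 3/n is exactly at the triangle threshold p ~ 1/n. Asymptotically E[X] → c³/6 = 3³/6 = 9/2 ≈ 4.5000, a bounded constant. In this regime the triangle count is asymptotically Poisson(c³/6).

E[X] ≈ 4.4407; in regime p = Θ(1/n^{1}) E[X] stays bounded (at the triangle threshold p ~ 1/n).


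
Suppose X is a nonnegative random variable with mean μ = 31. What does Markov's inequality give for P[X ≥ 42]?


μ = E[X] = 31, a = 42.
Markov: P[X ≥ 42] ≤ μ/a = (31)/42 = 31/42.
Numerically: ≈ 0.73810.
(Since a = 42 > μ = 31.00000, the bound 31/42 is < 1 and informative.)

P[X ≥ 42] ≤ 31/42 ≈ 0.73810.


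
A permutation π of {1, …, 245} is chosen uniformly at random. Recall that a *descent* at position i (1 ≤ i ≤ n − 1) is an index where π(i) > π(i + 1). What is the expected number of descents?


Write X = Σ X_I over i = 1, …, 244, with X_I the indicator of one descent.
There are 244 indicators.
For each fixed i, the pair (π(i), π(i+1)) is a uniformly random ordered pair of distinct values from {1, …, 245}; by symmetry P[π(i) > π(i+1)] = 1/2.
By linearity: E[X] = 244 · (1/2) = (245 − 1) · (1/2) = 122 ≈ 122.000000.

E[X] = 122 = 122.000000.


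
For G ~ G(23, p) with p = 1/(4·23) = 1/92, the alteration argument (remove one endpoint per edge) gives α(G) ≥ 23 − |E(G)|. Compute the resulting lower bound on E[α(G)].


E[|E(G)|] = C(23, 2)·p = 253 · (1/92) = 11/4.
E[α(G)] ≥ n − E[|E(G)|] = 23 − 11/4 = 81/4.
Numerically: ≈ 20.250.
(This is only a lower bound; the true E[α(G)] may be larger.)

E[α(G)] ≥ 81/4 ≈ 20.250.


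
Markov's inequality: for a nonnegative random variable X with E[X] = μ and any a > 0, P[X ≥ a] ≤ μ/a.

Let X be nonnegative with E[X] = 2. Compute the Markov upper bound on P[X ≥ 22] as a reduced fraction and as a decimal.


μ = E[X] = 2, a = 22.
Markov: P[X ≥ 22] ≤ μ/a = (2)/22 = 1/11.
Numerically: ≈ 0.090909.
(Since a = 22 > μ = 2.000000, the bound 1/11 is < 1 and informative.)

P[X ≥ 22] ≤ 1/11 ≈ 0.090909.


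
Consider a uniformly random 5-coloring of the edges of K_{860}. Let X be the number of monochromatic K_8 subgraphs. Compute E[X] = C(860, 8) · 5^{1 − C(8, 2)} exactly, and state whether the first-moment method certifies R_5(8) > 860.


E[X] = C(860, 8) · 5^{1 − 28} = 7182671140665308145 · 5^{−27} = 7182671140665308145/7450580596923828125.
As a reduced fraction: E[X] = 1436534228133061629/1490116119384765625 ≈ 0.96404.
Is E[X] < 1? YES.
Since E[X] < 1, there exists a 5-coloring of K_{860} with no monochromatic K_8; hence R_5(8) > 860.

E[X] = 1436534228133061629/1490116119384765625 ≈ 0.96404; E[X] < 1, so R_5(8) > 860.


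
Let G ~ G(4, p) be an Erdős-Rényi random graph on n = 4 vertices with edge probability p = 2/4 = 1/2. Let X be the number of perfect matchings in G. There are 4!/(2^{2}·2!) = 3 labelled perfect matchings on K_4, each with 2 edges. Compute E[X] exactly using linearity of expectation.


K_4 has 4!/(2^{2}·2!) = 3 labelled perfect matchings.
For each such perfect matching H, let X_H = 1 if all 2 edges of H are present in G. Then P[X_H = 1] = p^{2} = (1/2)^{2} = 1/4.
By linearity: E[X] = Σ_H E[X_H] = 3 · p^{2} = 3 · 1/4 = 3/4.
Numerically: E[X] ≈ 0.75.

E[X] = 3 · (1/2)^{2} = 3/4 ≈ 0.75.


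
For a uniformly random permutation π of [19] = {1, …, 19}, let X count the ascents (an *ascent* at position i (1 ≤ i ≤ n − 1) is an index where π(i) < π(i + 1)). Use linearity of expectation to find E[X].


Write X = Σ X_I over i = 1, …, 18, with X_I the indicator of one ascent.
There are 18 indicators.
For each fixed i, the pair (π(i), π(i+1)) is a uniformly random ordered pair of distinct values from {1, …, 19}; by symmetry P[π(i) < π(i+1)] = 1/2.
By linearity: E[X] = 18 · (1/2) = (19 − 1) · (1/2) = 9 ≈ 9.0000.

E[X] = 9 = 9.0000.


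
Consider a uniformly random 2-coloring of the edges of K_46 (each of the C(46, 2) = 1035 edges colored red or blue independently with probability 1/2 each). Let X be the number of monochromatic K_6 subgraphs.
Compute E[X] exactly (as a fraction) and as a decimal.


Let X = Σ_S X_S over the C(46, 6) = 9366819 subsets S of size 6, where X_S = 1 if the K_6 on S is monochromatic.
For a fixed S, the K_6 on S has C(6, 2) = 15 edges. P[all 15 edges red] = (1/2)^15, and likewise for blue, so P[monochromatic] = 2·(1/2)^15 = 2^{1 − 15} = 1/16384.
By linearity: E[X] = C(46, 6) · 2^{1 − 15} = 9366819 · 1/16384 = 9366819/16384.
Numerically: E[X] ≈ 571.70526.

E[X] = C(46,6)·2^(1−C(6,2)) = 9366819/16384 ≈ 571.70526.


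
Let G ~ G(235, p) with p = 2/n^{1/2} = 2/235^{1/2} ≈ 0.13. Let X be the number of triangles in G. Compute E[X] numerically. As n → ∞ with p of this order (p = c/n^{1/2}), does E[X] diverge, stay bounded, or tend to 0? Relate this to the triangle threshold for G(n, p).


Number of potential triangles: C(235, 3) = 2135445.
Each occurs with probability p³ ≈ (0.13)³ ≈ 2.22069e-03.
By linearity: E[X] = C(235, 3)·p³ ≈ 2135445 · 2.22069e-03 ≈ 4742.164.
Since α = 1/2 < 1, p = c/n^{1/2} ≫ 1/n is above the triangle threshold p ~ 1/n. Asymptotically E[X] ~ (c³/6)·n^{3(1−α)} = (2³/6)·n^{1.5} → ∞; triangles are abundant w.h.p.

E[X] ≈ 4742.164; in regime p = Θ(1/n^{1/2}) E[X] diverges (above the triangle threshold p ~ 1/n).


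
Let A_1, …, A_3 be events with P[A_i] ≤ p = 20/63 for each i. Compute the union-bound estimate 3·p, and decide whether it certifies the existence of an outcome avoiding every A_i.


Union bound: P[∪_{i=1}^{3} A_i] ≤ Σ_i P[A_i] ≤ 3·p = 3·(20/63) = 20/21.
Numerically: 20/21 ≈ 0.9524.
Is 20/21 < 1? YES.
Since P[∪ A_i] ≤ 20/21 < 1, the complement has P[∩ A_i^c] ≥ 1 − 20/21 = 1/21 > 0, so some outcome avoids every A_i.

3·p = 20/21 ≈ 0.9524; existence CERTIFIED by the union bound.


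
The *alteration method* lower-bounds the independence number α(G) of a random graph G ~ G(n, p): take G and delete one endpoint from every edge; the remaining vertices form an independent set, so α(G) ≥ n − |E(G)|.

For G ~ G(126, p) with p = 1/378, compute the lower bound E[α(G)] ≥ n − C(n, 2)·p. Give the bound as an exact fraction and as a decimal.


E[|E(G)|] = C(126, 2)·p = 7875 · (1/378) = 125/6.
E[α(G)] ≥ n − E[|E(G)|] = 126 − 125/6 = 631/6.
Numerically: ≈ 105.166667.
(This is only a lower bound; the true E[α(G)] may be larger.)

E[α(G)] ≥ 631/6 ≈ 105.166667.


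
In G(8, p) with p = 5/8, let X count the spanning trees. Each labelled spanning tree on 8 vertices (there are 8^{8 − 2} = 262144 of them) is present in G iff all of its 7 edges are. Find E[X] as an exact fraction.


K_8 has 8^{8 − 2} = 262144 labelled spanning trees.
For each such spanning tree H, let X_H = 1 if all 7 edges of H are present in G. Then P[X_H = 1] = p^{7} = (5/8)^{7} = 78125/2097152.
Summing the indicators: E[X] = Σ_H E[X_H] = 262144 · p^{7} = 262144 · 78125/2097152 = 78125/8.
Numerically: E[X] ≈ 9765.6.

E[X] = 262144 · (5/8)^{7} = 78125/8 ≈ 9765.6.


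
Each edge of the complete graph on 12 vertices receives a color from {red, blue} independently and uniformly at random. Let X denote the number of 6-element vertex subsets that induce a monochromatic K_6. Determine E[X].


Let X = Σ_S X_S over the C(12, 6) = 924 subsets S of size 6, where X_S = 1 if the K_6 on S is monochromatic.
For a fixed S, the K_6 on S has C(6, 2) = 15 edges. P[all 15 edges red] = (1/2)^15, and likewise for blue, so P[monochromatic] = 2·(1/2)^15 = 2^{1 − 15} = 1/16384.
Summing: E[X] = C(12, 6) · 2^{1 − 15} = 924 · 1/16384 = 231/4096.
Numerically: E[X] ≈ 0.05640.

E[X] = C(12,6)·2^(1−C(6,2)) = 231/4096 ≈ 0.05640.


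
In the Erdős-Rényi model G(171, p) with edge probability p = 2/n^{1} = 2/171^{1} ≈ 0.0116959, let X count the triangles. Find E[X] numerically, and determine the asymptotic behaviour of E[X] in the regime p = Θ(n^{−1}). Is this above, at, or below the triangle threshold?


Number of potential triangles: C(171, 3) = 818805.
Each occurs with probability p³ ≈ (0.0116959)³ ≈ 1.59993248e-06.
By linearity: E[X] = C(171, 3)·p³ ≈ 818805 · 1.59993248e-06 ≈ 1.310033.
Here α = 1, so p = 2/n is exactly at the triangle threshold p ~ 1/n. Asymptotically E[X] → c³/6 = 2³/6 = 4/3 ≈ 1.333333, a bounded constant. In this regime the triangle count is asymptotically Poisson(c³/6).

E[X] ≈ 1.310033; in regime p = Θ(1/n^{1}) E[X] stays bounded (at the triangle threshold p ~ 1/n).


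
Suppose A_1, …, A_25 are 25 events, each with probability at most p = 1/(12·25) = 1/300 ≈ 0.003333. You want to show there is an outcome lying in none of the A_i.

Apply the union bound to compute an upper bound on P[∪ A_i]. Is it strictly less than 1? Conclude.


Union bound: P[∪_{i=1}^{25} A_i] ≤ Σ_i P[A_i] ≤ 25·p = 25·(1/300) = 1/12.
Numerically: 1/12 ≈ 0.083333.
Is 1/12 < 1? YES.
Since P[∪ A_i] ≤ 1/12 < 1, the complement has P[∩ A_i^c] ≥ 1 − 1/12 = 11/12 > 0, so some outcome avoids every A_i.

25·p = 1/12 ≈ 0.083333; existence CERTIFIED by the union bound.


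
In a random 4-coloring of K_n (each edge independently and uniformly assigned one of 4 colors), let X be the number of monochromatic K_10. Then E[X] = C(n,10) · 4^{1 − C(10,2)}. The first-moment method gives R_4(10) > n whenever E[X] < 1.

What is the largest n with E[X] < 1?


We need C(n, 10) · 4^{1 − 45} < 1, i.e. C(n, 10) < 4^{45 − 1} = 309485009821345068724781056.
Check values of n near the boundary:
  n = 2017: C(2017, 10) = 300324964434452596180990448; 300324964434452596180990448 < 309485009821345068724781056? YES
  n = 2018: C(2018, 10) = 301820606687612220663963508; 301820606687612220663963508 < 309485009821345068724781056? YES
  n = 2019: C(2019, 10) = 303322949179835278009229628; 303322949179835278009229628 < 309485009821345068724781056? YES
  n = 2020: C(2020, 10) = 304832018578739931133653656; 304832018578739931133653656 < 309485009821345068724781056? YES
  n = 2021: C(2021, 10) = 306347841644770462864800616; 306347841644770462864800616 < 309485009821345068724781056? YES
  n = 2022: C(2022, 10) = 307870445231474093395937796; 307870445231474093395937796 < 309485009821345068724781056? YES
  n = 2023: C(2023, 10) = 309399856285778485315440716; 309399856285778485315440716 < 309485009821345068724781056? YES
  n = 2024: C(2024, 10) = 310936101848269937576192656; 310936101848269937576192656 < 309485009821345068724781056? NO
  n = 2025: C(2025, 10) = 312479209053472269772600560; 312479209053472269772600560 < 309485009821345068724781056? NO
  n = 2026: C(2026, 10) = 314029205130126398094885285; 314029205130126398094885285 < 309485009821345068724781056? NO
The largest n with C(n, 10) < 309485009821345068724781056 is n = 2023 (where E[X] = 77349964071444621328860179/77371252455336267181195264 ≈ 0.9997249). Hence R_4(10) > 2023, i.e. R_4(10) ≥ 2024.

Largest n = 2023; hence R_4(10) > 2023.


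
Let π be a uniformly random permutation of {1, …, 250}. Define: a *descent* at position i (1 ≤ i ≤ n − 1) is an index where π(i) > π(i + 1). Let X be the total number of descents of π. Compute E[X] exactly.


Write X = Σ X_I over i = 1, …, 249, with X_I the indicator of one descent.
There are 249 indicators.
For each fixed i, the pair (π(i), π(i+1)) is a uniformly random ordered pair of distinct values from {1, …, 250}; by symmetry P[π(i) > π(i+1)] = 1/2.
By linearity: E[X] = 249 · (1/2) = (250 − 1) · (1/2) = 249/2 ≈ 124.5000.

E[X] = 249/2 = 124.5000.


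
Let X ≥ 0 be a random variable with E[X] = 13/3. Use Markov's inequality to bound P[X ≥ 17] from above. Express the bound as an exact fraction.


μ = E[X] = 13/3, a = 17.
Markov: P[X ≥ 17] ≤ μ/a = (13/3)/17 = 13/51.
Numerically: ≈ 0.25490.
(Since a = 17 > μ = 4.33333, the bound 13/51 is < 1 and informative.)

P[X ≥ 17] ≤ 13/51 ≈ 0.25490.


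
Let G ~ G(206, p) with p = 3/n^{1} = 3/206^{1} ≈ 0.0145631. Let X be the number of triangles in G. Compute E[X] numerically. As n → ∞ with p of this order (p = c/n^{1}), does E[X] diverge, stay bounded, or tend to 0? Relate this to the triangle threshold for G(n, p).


Number of potential triangles: C(206, 3) = 1435820.
Each occurs with probability p³ ≈ (0.0145631)³ ≈ 3.08860310e-06.
By linearity: E[X] = C(206, 3)·p³ ≈ 1435820 · 3.08860310e-06 ≈ 4.434678.
Here α = 1, so p = 3/n is exactly at the triangle threshold p ~ 1/n. Asymptotically E[X] → c³/6 = 3³/6 = 9/2 ≈ 4.500000, a bounded constant. In this regime the triangle count is asymptotically Poisson(c³/6).

E[X] ≈ 4.434678; in regime p = Θ(1/n^{1}) E[X] stays bounded (at the triangle threshold p ~ 1/n).


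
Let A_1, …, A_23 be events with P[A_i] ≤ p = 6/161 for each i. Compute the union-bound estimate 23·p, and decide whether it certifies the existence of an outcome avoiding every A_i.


Union bound: P[∪_{i=1}^{23} A_i] ≤ Σ_i P[A_i] ≤ 23·p = 23·(6/161) = 6/7.
Numerically: 6/7 ≈ 0.8571429.
Is 6/7 < 1? YES.
Since P[∪ A_i] ≤ 6/7 < 1, the complement has P[∩ A_i^c] ≥ 1 − 6/7 = 1/7 > 0, so some outcome avoids every A_i.

23·p = 6/7 ≈ 0.8571429; existence CERTIFIED by the union bound.


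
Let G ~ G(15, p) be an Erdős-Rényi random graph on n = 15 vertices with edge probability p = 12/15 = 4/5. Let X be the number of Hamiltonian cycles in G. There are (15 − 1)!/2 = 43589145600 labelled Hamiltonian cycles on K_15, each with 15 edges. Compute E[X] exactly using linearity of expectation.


K_15 has (15 − 1)!/2 = 43589145600 labelled Hamiltonian cycles.
For each such Hamiltonian cycle H, let X_H = 1 if all 15 edges of H are present in G. Then P[X_H = 1] = p^{15} = (4/5)^{15} = 1073741824/30517578125.
By linearity of expectation: E[X] = Σ_H E[X_H] = 43589145600 · p^{15} = 43589145600 · 1073741824/30517578125 = 1872139548125822976/1220703125.
Numerically: E[X] ≈ 1.53366e+09.

E[X] = 43589145600 · (4/5)^{15} = 1872139548125822976/1220703125 ≈ 1.53366e+09.


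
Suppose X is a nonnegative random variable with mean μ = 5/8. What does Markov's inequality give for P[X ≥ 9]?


μ = E[X] = 5/8, a = 9.
Markov: P[X ≥ 9] ≤ μ/a = (5/8)/9 = 5/72.
Numerically: ≈ 0.069444.
(Since a = 9 > μ = 0.625000, the bound 5/72 is < 1 and informative.)

P[X ≥ 9] ≤ 5/72 ≈ 0.069444.


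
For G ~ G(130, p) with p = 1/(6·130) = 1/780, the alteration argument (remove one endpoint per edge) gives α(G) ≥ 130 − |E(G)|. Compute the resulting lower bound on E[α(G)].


E[|E(G)|] = C(130, 2)·p = 8385 · (1/780) = 43/4.
E[α(G)] ≥ n − E[|E(G)|] = 130 − 43/4 = 477/4.
Numerically: ≈ 119.250000.
(This is only a lower bound; the true E[α(G)] may be larger.)

E[α(G)] ≥ 477/4 ≈ 119.250000.


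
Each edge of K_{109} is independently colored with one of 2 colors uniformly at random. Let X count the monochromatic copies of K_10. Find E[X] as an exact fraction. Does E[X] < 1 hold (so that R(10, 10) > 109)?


E[X] = C(109, 10) · 2^{1 − 45} = 42634215112710 · 2^{−44} = 42634215112710/17592186044416.
As a reduced fraction: E[X] = 21317107556355/8796093022208 ≈ 2.42347.
Is E[X] < 1? NO.
Since E[X] ≥ 1, the first-moment bound is inconclusive at n = 109; it does NOT by itself certify R(10, 10) > 109.

E[X] = 21317107556355/8796093022208 ≈ 2.42347; E[X] ≥ 1; first-moment method inconclusive here.


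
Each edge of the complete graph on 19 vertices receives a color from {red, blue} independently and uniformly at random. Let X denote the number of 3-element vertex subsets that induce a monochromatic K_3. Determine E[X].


Let X = Σ_S X_S over the C(19, 3) = 969 subsets S of size 3, where X_S = 1 if the K_3 on S is monochromatic.
For a fixed S, the K_3 on S has C(3, 2) = 3 edges. P[all 3 edges red] = (1/2)^3, and likewise for blue, so P[monochromatic] = 2·(1/2)^3 = 2^{1 − 3} = 1/4.
Summing: E[X] = C(19, 3) · 2^{1 − 3} = 969 · 1/4 = 969/4.
Numerically: E[X] ≈ 242.25000.

E[X] = C(19,3)·2^(1−C(3,2)) = 969/4 ≈ 242.25000.


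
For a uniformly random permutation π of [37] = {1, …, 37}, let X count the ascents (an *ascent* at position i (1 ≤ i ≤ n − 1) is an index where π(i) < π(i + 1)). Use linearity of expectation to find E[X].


Write X = Σ X_I over i = 1, …, 36, with X_I the indicator of one ascent.
There are 36 indicators.
For each fixed i, the pair (π(i), π(i+1)) is a uniformly random ordered pair of distinct values from {1, …, 37}; by symmetry P[π(i) < π(i+1)] = 1/2.
By linearity: E[X] = 36 · (1/2) = (37 − 1) · (1/2) = 18 ≈ 18.000.

E[X] = 18 = 18.000.


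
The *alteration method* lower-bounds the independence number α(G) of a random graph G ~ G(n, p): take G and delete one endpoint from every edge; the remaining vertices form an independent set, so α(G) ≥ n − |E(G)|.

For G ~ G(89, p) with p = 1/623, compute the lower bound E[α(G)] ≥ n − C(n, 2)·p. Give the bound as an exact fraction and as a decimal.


E[|E(G)|] = C(89, 2)·p = 3916 · (1/623) = 44/7.
E[α(G)] ≥ n − E[|E(G)|] = 89 − 44/7 = 579/7.
Numerically: ≈ 82.71429.
(This is only a lower bound; the true E[α(G)] may be larger.)

E[α(G)] ≥ 579/7 ≈ 82.71429.


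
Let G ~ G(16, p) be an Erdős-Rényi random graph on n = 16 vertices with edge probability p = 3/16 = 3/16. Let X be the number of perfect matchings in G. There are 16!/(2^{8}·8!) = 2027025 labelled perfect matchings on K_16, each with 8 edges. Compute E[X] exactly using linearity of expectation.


K_16 has 16!/(2^{8}·8!) = 2027025 labelled perfect matchings.
For each such perfect matching H, let X_H = 1 if all 8 edges of H are present in G. Then P[X_H = 1] = p^{8} = (3/16)^{8} = 6561/4294967296.
By linearity of expectation: E[X] = Σ_H E[X_H] = 2027025 · p^{8} = 2027025 · 6561/4294967296 = 13299311025/4294967296.
Numerically: E[X] ≈ 3.096.

E[X] = 2027025 · (3/16)^{8} = 13299311025/4294967296 ≈ 3.096.


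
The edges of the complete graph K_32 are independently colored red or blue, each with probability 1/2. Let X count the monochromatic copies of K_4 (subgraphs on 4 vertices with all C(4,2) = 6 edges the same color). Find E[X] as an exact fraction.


Let X = Σ_S X_S over the C(32, 4) = 35960 subsets S of size 4, where X_S = 1 if the K_4 on S is monochromatic.
For a fixed S, the K_4 on S has C(4, 2) = 6 edges. P[all 6 edges red] = (1/2)^6, and likewise for blue, so P[monochromatic] = 2·(1/2)^6 = 2^{1 − 6} = 1/32.
Summing: E[X] = C(32, 4) · 2^{1 − 6} = 35960 · 1/32 = 4495/4.
Numerically: E[X] ≈ 1123.750.

E[X] = C(32,4)·2^(1−C(4,2)) = 4495/4 ≈ 1123.750.


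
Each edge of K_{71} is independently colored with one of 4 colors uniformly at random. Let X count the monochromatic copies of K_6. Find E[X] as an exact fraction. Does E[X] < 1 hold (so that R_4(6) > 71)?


E[X] = C(71, 6) · 4^{1 − 15} = 143218999 · 4^{−14} = 143218999/268435456.
As a reduced fraction: E[X] = 143218999/268435456 ≈ 0.5335.
Is E[X] < 1? YES.
Since E[X] < 1, there exists a 4-coloring of K_{71} with no monochromatic K_6; hence R_4(6) > 71.

E[X] = 143218999/268435456 ≈ 0.5335; E[X] < 1, so R_4(6) > 71.


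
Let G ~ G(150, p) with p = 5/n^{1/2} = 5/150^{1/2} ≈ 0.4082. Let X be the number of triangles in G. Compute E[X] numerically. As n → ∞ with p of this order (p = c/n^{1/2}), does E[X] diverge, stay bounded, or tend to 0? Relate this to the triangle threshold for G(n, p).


Number of potential triangles: C(150, 3) = 551300.
Each occurs with probability p³ ≈ (0.4082)³ ≈ 6.804138e-02.
By linearity: E[X] = C(150, 3)·p³ ≈ 551300 · 6.804138e-02 ≈ 37511.2138.
Since α = 1/2 < 1, p = c/n^{1/2} ≫ 1/n is above the triangle threshold p ~ 1/n. Asymptotically E[X] ~ (c³/6)·n^{3(1−α)} = (5³/6)·n^{1.5} → ∞; triangles are abundant w.h.p.

E[X] ≈ 37511.2138; in regime p = Θ(1/n^{1/2}) E[X] diverges (above the triangle threshold p ~ 1/n).
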